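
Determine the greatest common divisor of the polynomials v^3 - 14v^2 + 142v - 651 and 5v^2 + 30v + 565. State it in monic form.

1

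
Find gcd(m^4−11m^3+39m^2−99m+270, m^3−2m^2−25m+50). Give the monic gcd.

m−5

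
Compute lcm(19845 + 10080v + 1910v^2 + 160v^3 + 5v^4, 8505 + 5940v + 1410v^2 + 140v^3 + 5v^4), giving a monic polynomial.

Repeated division with remainder:
  5v^4 + 160v^3 + 1910v^2 + 10080v + 19845 = (5v^4 + 140v^3 + 1410v^2 + 5940v + 8505) + (20v^3 + 500v^2 + 4140v + 11340)
  5v^4 + 140v^3 + 1410v^2 + 5940v + 8505 = ((1/4)v + 3/4)(20v^3 + 500v^2 + 4140v + 11340) + (0)
Last nonzero remainder: 20v^3 + 500v^2 + 4140v + 11340. Dividing through by 20 gives the monic gcd v^3 + 25v^2 + 207v + 567.
Then lcm(f, g) = f·g / gcd(f, g); expanding and making the result monic gives the answer.

11907 + 10017v + 3162v^2 + 478v^3 + 35v^4 + v^5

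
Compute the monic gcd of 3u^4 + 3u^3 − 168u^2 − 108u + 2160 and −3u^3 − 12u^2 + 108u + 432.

u^2 − 36

Repeated division with remainder:
  3u^4 + 3u^3 − 168u^2 − 108u + 2160 = (−u + 3)(−3u^3 − 12u^2 + 108u + 432) + (−24u^2 + 864)
  −3u^3 − 12u^2 + 108u + 432 = ((1/8)u + 1/2)(−24u^2 + 864) + (0)
Last nonzero remainder: −24u^2 + 864. Dividing through by −24 gives the monic gcd u^2 − 36.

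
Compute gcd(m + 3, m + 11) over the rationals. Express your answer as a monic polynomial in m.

1

By polynomial division,
  m + 3 = (m + 11) + (-8)
  m + 11 = (-(1/8)m - 11/8)(-8) + (0)
The last nonzero remainder is the constant -8, so the polynomials are coprime and gcd = 1.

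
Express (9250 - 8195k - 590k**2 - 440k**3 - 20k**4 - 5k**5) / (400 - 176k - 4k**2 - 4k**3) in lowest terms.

Euclidean algorithm in ℚ[k]:
  -5k**5 - 20k**4 - 440k**3 - 590k**2 - 8195k + 9250 = ((5/4)k**2 + (15/4)k + 205/4)(-4k**3 - 4k**2 - 176k + 400) + (-225k**2 - 675k - 11250)
  -4k**3 - 4k**2 - 176k + 400 = ((4/225)k - 8/225)(-225k**2 - 675k - 11250) + (0)
Last nonzero remainder: -225k**2 - 675k - 11250. Dividing through by -225 gives the monic gcd k**2 + 3k + 50.
Cancel k**2 + 3k + 50 from numerator and denominator to get the reduced form.

(-185 + 175k + 5k**2 + 5k**3)/(-8 + 4k)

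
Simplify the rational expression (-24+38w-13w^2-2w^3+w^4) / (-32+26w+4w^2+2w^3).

Euclidean algorithm in ℚ[w]:
  w^4-2w^3-13w^2+38w-24 = ((1/2)w-2)(2w^3+4w^2+26w-32) + (-18w^2+106w-88)
  2w^3+4w^2+26w-32 = (-(1/9)w-71/81)(-18w^2+106w-88) + ((8840/81)w-8840/81)
  -18w^2+106w-88 = (-(729/4420)w+891/1105)((8840/81)w-8840/81) + (0)
Last nonzero remainder: (8840/81)w-8840/81. Dividing through by 8840/81 gives the monic gcd w-1.
Cancel w-1 from numerator and denominator to get the reduced form.

(24-14w-w^2+w^3)/(32+6w+2w^2)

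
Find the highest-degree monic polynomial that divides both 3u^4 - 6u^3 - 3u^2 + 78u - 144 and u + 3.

u + 3

Apply the Euclidean algorithm:
  3u^4 - 6u^3 - 3u^2 + 78u - 144 = (3u^3 - 15u^2 + 42u - 48)(u + 3) + (0)
The last nonzero remainder u + 3 is already monic.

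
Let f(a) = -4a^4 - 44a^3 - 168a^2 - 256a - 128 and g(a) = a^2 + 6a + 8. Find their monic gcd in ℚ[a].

Repeated division with remainder:
  -4a^4 - 44a^3 - 168a^2 - 256a - 128 = (-4a^2 - 20a - 16)(a^2 + 6a + 8) + (0)
The last nonzero remainder a^2 + 6a + 8 is already monic.

a^2 + 6a + 8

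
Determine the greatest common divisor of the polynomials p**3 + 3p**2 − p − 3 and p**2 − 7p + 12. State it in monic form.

By polynomial division,
  p**3 + 3p**2 − p − 3 = (p + 10)(p**2 − 7p + 12) + (57p − 123)
  p**2 − 7p + 12 = ((1/57)p − 92/1083)(57p − 123) + (560/361)
  57p − 123 = ((20577/560)p − 44403/560)(560/361) + (0)
The last nonzero remainder is the constant 560/361, so the polynomials are coprime and gcd = 1.

1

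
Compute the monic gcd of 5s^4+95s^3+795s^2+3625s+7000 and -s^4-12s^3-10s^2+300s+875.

s^2+12s+35

Repeated division with remainder:
  5s^4+95s^3+795s^2+3625s+7000 = (-5)(-s^4-12s^3-10s^2+300s+875) + (35s^3+745s^2+5125s+11375)
  -s^4-12s^3-10s^2+300s+875 = (-(1/35)s+13/49)(35s^3+745s^2+5125s+11375) + (-(3000/49)s^2-(36000/49)s-15000/7)
  35s^3+745s^2+5125s+11375 = (-(343/600)s-637/120)(-(3000/49)s^2-(36000/49)s-15000/7) + (0)
Last nonzero remainder: -(3000/49)s^2-(36000/49)s-15000/7. Dividing through by -3000/49 gives the monic gcd s^2+12s+35.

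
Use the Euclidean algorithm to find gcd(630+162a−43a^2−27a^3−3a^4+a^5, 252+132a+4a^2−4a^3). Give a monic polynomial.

Repeated division with remainder:
  a^5−3a^4−27a^3−43a^2+162a+630 = (−(1/4)a^2+(1/2)a−1)(−4a^3+4a^2+132a+252) + (−42a^2+168a+882)
  −4a^3+4a^2+132a+252 = ((2/21)a+2/7)(−42a^2+168a+882) + (0)
Last nonzero remainder: −42a^2+168a+882. Dividing through by −42 gives the monic gcd a^2−4a−21.

−21−4a+a^2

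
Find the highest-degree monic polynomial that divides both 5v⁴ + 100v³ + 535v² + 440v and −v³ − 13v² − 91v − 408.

By polynomial division,
  5v⁴ + 100v³ + 535v² + 440v = (−5v − 35)(−v³ − 13v² − 91v − 408) + (−375v² − 4785v − 14280)
  −v³ − 13v² − 91v − 408 = ((1/375)v + 2/3125)(−375v² − 4785v − 14280) + (−(31161/625)v − 249288/625)
  −375v² − 4785v − 14280 = ((78125/10387)v + 21875/611)(−(31161/625)v − 249288/625) + (0)
Last nonzero remainder: −(31161/625)v − 249288/625. Dividing through by −31161/625 gives the monic gcd v + 8.

v + 8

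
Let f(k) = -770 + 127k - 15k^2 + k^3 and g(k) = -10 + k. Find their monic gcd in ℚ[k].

-10 + k

By polynomial division,
  k^3 - 15k^2 + 127k - 770 = (k^2 - 5k + 77)(k - 10) + (0)
The last nonzero remainder k - 10 is already monic.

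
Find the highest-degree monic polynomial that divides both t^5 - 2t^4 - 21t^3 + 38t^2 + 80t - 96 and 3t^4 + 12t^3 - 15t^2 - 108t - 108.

t^2 - t - 6

Euclidean algorithm in ℚ[t]:
  t^5 - 2t^4 - 21t^3 + 38t^2 + 80t - 96 = ((1/3)t - 2)(3t^4 + 12t^3 - 15t^2 - 108t - 108) + (8t^3 + 44t^2 - 100t - 312)
  3t^4 + 12t^3 - 15t^2 - 108t - 108 = ((3/8)t - 9/16)(8t^3 + 44t^2 - 100t - 312) + ((189/4)t^2 - (189/4)t - 567/2)
  8t^3 + 44t^2 - 100t - 312 = ((32/189)t + 208/189)((189/4)t^2 - (189/4)t - 567/2) + (0)
Last nonzero remainder: (189/4)t^2 - (189/4)t - 567/2. Dividing through by 189/4 gives the monic gcd t^2 - t - 6.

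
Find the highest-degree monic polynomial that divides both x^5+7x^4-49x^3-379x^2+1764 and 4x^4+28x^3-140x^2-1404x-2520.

By polynomial division,
  x^5+7x^4-49x^3-379x^2+1764 = ((1/4)x)(4x^4+28x^3-140x^2-1404x-2520) + (-14x^3-28x^2+630x+1764)
  4x^4+28x^3-140x^2-1404x-2520 = (-(2/7)x-10/7)(-14x^3-28x^2+630x+1764) + (0)
Last nonzero remainder: -14x^3-28x^2+630x+1764. Dividing through by -14 gives the monic gcd x^3+2x^2-45x-126.

x^3+2x^2-45x-126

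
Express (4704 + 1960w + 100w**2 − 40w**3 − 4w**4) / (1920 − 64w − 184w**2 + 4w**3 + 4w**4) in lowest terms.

Apply the Euclidean algorithm:
  −4w**4 − 40w**3 + 100w**2 + 1960w + 4704 = (−1)(4w**4 + 4w**3 − 184w**2 − 64w + 1920) + (−36w**3 − 84w**2 + 1896w + 6624)
  4w**4 + 4w**3 − 184w**2 − 64w + 1920 = (−(1/9)w + 4/27)(−36w**3 − 84w**2 + 1896w + 6624) + ((352/9)w**2 + (3520/9)w + 2816/3)
  −36w**3 − 84w**2 + 1896w + 6624 = (−(81/88)w + 621/88)((352/9)w**2 + (3520/9)w + 2816/3) + (0)
Last nonzero remainder: (352/9)w**2 + (3520/9)w + 2816/3. Dividing through by 352/9 gives the monic gcd w**2 + 10w + 24.
Cancel w**2 + 10w + 24 from numerator and denominator to get the reduced form.

(49 − w**2)/(20 − 9w + w**2)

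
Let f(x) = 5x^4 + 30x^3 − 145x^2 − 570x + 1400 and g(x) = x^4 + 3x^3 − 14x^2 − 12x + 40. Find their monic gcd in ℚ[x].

By polynomial division,
  5x^4 + 30x^3 − 145x^2 − 570x + 1400 = (5)(x^4 + 3x^3 − 14x^2 − 12x + 40) + (15x^3 − 75x^2 − 510x + 1200)
  x^4 + 3x^3 − 14x^2 − 12x + 40 = ((1/15)x + 8/15)(15x^3 − 75x^2 − 510x + 1200) + (60x^2 + 180x − 600)
  15x^3 − 75x^2 − 510x + 1200 = ((1/4)x − 2)(60x^2 + 180x − 600) + (0)
Last nonzero remainder: 60x^2 + 180x − 600. Dividing through by 60 gives the monic gcd x^2 + 3x − 10.

x^2 + 3x − 10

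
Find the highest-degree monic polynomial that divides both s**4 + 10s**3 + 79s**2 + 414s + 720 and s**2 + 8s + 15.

Euclidean algorithm in ℚ[s]:
  s**4 + 10s**3 + 79s**2 + 414s + 720 = (s**2 + 2s + 48)(s**2 + 8s + 15) + (0)
The last nonzero remainder s**2 + 8s + 15 is already monic.

s**2 + 8s + 15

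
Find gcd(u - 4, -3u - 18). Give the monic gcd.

1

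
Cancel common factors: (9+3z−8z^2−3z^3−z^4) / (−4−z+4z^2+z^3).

(−9−3z−z^2)/(4+z)

Apply the Euclidean algorithm:
  −z^4−3z^3−8z^2+3z+9 = (−z+1)(z^3+4z^2−z−4) + (−13z^2+13)
  z^3+4z^2−z−4 = (−(1/13)z−4/13)(−13z^2+13) + (0)
Last nonzero remainder: −13z^2+13. Dividing through by −13 gives the monic gcd z^2−1.
Cancel z^2−1 from numerator and denominator to get the reduced form.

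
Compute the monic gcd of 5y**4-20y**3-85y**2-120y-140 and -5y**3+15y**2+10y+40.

y**2+y+2

By polynomial division,
  5y**4-20y**3-85y**2-120y-140 = (-y+1)(-5y**3+15y**2+10y+40) + (-90y**2-90y-180)
  -5y**3+15y**2+10y+40 = ((1/18)y-2/9)(-90y**2-90y-180) + (0)
Last nonzero remainder: -90y**2-90y-180. Dividing through by -90 gives the monic gcd y**2+y+2.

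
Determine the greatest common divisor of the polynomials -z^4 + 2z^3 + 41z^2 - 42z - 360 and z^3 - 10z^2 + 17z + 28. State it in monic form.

z - 4

Apply the Euclidean algorithm:
  -z^4 + 2z^3 + 41z^2 - 42z - 360 = (-z - 8)(z^3 - 10z^2 + 17z + 28) + (-22z^2 + 122z - 136)
  z^3 - 10z^2 + 17z + 28 = (-(1/22)z + 49/242)(-22z^2 + 122z - 136) + (-(1680/121)z + 6720/121)
  -22z^2 + 122z - 136 = ((1331/840)z - 2057/840)(-(1680/121)z + 6720/121) + (0)
Last nonzero remainder: -(1680/121)z + 6720/121. Dividing through by -1680/121 gives the monic gcd z - 4.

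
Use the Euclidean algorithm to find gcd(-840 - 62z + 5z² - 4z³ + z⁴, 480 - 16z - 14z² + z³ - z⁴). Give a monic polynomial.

120 + 26z + 3z² + z³

Apply the Euclidean algorithm:
  z⁴ - 4z³ + 5z² - 62z - 840 = (-1)(-z⁴ + z³ - 14z² - 16z + 480) + (-3z³ - 9z² - 78z - 360)
  -z⁴ + z³ - 14z² - 16z + 480 = ((1/3)z - 4/3)(-3z³ - 9z² - 78z - 360) + (0)
Last nonzero remainder: -3z³ - 9z² - 78z - 360. Dividing through by -3 gives the monic gcd z³ + 3z² + 26z + 120.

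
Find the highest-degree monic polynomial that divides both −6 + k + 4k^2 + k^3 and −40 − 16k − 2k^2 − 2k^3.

Repeated division with remainder:
  k^3 + 4k^2 + k − 6 = (−1/2)(−2k^3 − 2k^2 − 16k − 40) + (3k^2 − 7k − 26)
  −2k^3 − 2k^2 − 16k − 40 = (−(2/3)k − 20/9)(3k^2 − 7k − 26) + (−(440/9)k − 880/9)
  3k^2 − 7k − 26 = (−(27/440)k + 117/440)(−(440/9)k − 880/9) + (0)
Last nonzero remainder: −(440/9)k − 880/9. Dividing through by −440/9 gives the monic gcd k + 2.

2 + k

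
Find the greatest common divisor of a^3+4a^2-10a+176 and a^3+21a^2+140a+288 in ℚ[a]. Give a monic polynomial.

a+8

By polynomial division,
  a^3+4a^2-10a+176 = (a^3+21a^2+140a+288) + (-17a^2-150a-112)
  a^3+21a^2+140a+288 = (-(1/17)a-207/289)(-17a^2-150a-112) + ((7506/289)a+60048/289)
  -17a^2-150a-112 = (-(4913/7506)a-2023/3753)((7506/289)a+60048/289) + (0)
Last nonzero remainder: (7506/289)a+60048/289. Dividing through by 7506/289 gives the monic gcd a+8.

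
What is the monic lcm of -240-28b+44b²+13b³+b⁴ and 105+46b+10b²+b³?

By polynomial division,
  b⁴+13b³+44b²-28b-240 = (b+3)(b³+10b²+46b+105) + (-32b²-271b-555)
  b³+10b²+46b+105 = (-(1/32)b-49/1024)(-32b²-271b-555) + ((16065/1024)b+80325/1024)
  -32b²-271b-555 = (-(32768/16065)b-37888/5355)((16065/1024)b+80325/1024) + (0)
Last nonzero remainder: (16065/1024)b+80325/1024. Dividing through by 16065/1024 gives the monic gcd b+5.
Then lcm(f, g) = f·g / gcd(f, g); expanding and making the result monic gives the answer.

-5040-1788b+544b²+465b³+130b⁴+18b⁵+b⁶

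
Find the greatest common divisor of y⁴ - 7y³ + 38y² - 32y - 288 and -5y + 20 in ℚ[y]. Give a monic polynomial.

Repeated division with remainder:
  y⁴ - 7y³ + 38y² - 32y - 288 = (-(1/5)y³ + (3/5)y² - (26/5)y - 72/5)(-5y + 20) + (0)
Last nonzero remainder: -5y + 20. Dividing through by -5 gives the monic gcd y - 4.

y - 4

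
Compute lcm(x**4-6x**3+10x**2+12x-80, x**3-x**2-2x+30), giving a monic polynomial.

By polynomial division,
  x**4-6x**3+10x**2+12x-80 = (x-5)(x**3-x**2-2x+30) + (7x**2-28x+70)
  x**3-x**2-2x+30 = ((1/7)x+3/7)(7x**2-28x+70) + (0)
Last nonzero remainder: 7x**2-28x+70. Dividing through by 7 gives the monic gcd x**2-4x+10.
Then lcm(f, g) = f·g / gcd(f, g); expanding and making the result monic gives the answer.

x**5-3x**4-8x**3+42x**2-44x-240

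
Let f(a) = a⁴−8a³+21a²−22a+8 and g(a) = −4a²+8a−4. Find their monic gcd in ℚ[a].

a²−2a+1

Euclidean algorithm in ℚ[a]:
  a⁴−8a³+21a²−22a+8 = (−(1/4)a²+(3/2)a−2)(−4a²+8a−4) + (0)
Last nonzero remainder: −4a²+8a−4. Dividing through by −4 gives the monic gcd a²−2a+1.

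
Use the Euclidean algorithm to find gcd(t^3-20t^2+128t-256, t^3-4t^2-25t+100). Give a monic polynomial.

t-4

By polynomial division,
  t^3-20t^2+128t-256 = (t^3-4t^2-25t+100) + (-16t^2+153t-356)
  t^3-4t^2-25t+100 = (-(1/16)t-89/256)(-16t^2+153t-356) + ((1521/256)t-1521/64)
  -16t^2+153t-356 = (-(4096/1521)t+22784/1521)((1521/256)t-1521/64) + (0)
Last nonzero remainder: (1521/256)t-1521/64. Dividing through by 1521/256 gives the monic gcd t-4.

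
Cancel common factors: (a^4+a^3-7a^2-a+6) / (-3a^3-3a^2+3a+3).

Euclidean algorithm in ℚ[a]:
  a^4+a^3-7a^2-a+6 = (-(1/3)a)(-3a^3-3a^2+3a+3) + (-6a^2+6)
  -3a^3-3a^2+3a+3 = ((1/2)a+1/2)(-6a^2+6) + (0)
Last nonzero remainder: -6a^2+6. Dividing through by -6 gives the monic gcd a^2-1.
Cancel a^2-1 from numerator and denominator to get the reduced form.

(-a^2-a+6)/(3a+3)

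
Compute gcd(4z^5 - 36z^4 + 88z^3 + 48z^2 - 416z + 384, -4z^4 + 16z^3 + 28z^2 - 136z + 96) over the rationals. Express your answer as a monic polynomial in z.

By polynomial division,
  4z^5 - 36z^4 + 88z^3 + 48z^2 - 416z + 384 = (-z + 5)(-4z^4 + 16z^3 + 28z^2 - 136z + 96) + (36z^3 - 228z^2 + 360z - 96)
  -4z^4 + 16z^3 + 28z^2 - 136z + 96 = (-(1/9)z - 7/27)(36z^3 - 228z^2 + 360z - 96) + ((80/9)z^2 - (160/3)z + 640/9)
  36z^3 - 228z^2 + 360z - 96 = ((81/20)z - 27/20)((80/9)z^2 - (160/3)z + 640/9) + (0)
Last nonzero remainder: (80/9)z^2 - (160/3)z + 640/9. Dividing through by 80/9 gives the monic gcd z^2 - 6z + 8.

z^2 - 6z + 8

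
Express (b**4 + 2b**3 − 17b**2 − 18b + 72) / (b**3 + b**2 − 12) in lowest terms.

By polynomial division,
  b**4 + 2b**3 − 17b**2 − 18b + 72 = (b + 1)(b**3 + b**2 − 12) + (−18b**2 − 6b + 84)
  b**3 + b**2 − 12 = (−(1/18)b − 1/27)(−18b**2 − 6b + 84) + ((40/9)b − 80/9)
  −18b**2 − 6b + 84 = (−(81/20)b − 189/20)((40/9)b − 80/9) + (0)
Last nonzero remainder: (40/9)b − 80/9. Dividing through by 40/9 gives the monic gcd b − 2.
Cancel b − 2 from numerator and denominator to get the reduced form.

(b**3 + 4b**2 − 9b − 36)/(b**2 + 3b + 6)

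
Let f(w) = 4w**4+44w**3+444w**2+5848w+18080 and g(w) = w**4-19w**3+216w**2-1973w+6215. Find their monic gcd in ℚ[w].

w**2-3w+113

Repeated division with remainder:
  4w**4+44w**3+444w**2+5848w+18080 = (4)(w**4-19w**3+216w**2-1973w+6215) + (120w**3-420w**2+13740w-6780)
  w**4-19w**3+216w**2-1973w+6215 = ((1/120)w-31/240)(120w**3-420w**2+13740w-6780) + ((189/4)w**2-(567/4)w+21357/4)
  120w**3-420w**2+13740w-6780 = ((160/63)w-80/63)((189/4)w**2-(567/4)w+21357/4) + (0)
Last nonzero remainder: (189/4)w**2-(567/4)w+21357/4. Dividing through by 189/4 gives the monic gcd w**2-3w+113.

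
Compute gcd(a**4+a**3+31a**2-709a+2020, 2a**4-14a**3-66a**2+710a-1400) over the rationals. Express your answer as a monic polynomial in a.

a**2-9a+20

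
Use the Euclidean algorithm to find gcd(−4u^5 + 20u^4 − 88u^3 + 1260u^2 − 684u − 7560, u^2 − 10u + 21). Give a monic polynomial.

u^2 − 10u + 21

By polynomial division,
  −4u^5 + 20u^4 − 88u^3 + 1260u^2 − 684u − 7560 = (−4u^3 − 20u^2 − 204u − 360)(u^2 − 10u + 21) + (0)
The last nonzero remainder u^2 − 10u + 21 is already monic.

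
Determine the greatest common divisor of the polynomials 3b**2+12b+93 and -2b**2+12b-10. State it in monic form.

1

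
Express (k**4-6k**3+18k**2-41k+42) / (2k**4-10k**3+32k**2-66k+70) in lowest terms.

(k**2-5k+6)/(2k**2-8k+10)

Euclidean algorithm in ℚ[k]:
  k**4-6k**3+18k**2-41k+42 = (1/2)(2k**4-10k**3+32k**2-66k+70) + (-k**3+2k**2-8k+7)
  2k**4-10k**3+32k**2-66k+70 = (-2k+6)(-k**3+2k**2-8k+7) + (4k**2-4k+28)
  -k**3+2k**2-8k+7 = (-(1/4)k+1/4)(4k**2-4k+28) + (0)
Last nonzero remainder: 4k**2-4k+28. Dividing through by 4 gives the monic gcd k**2-k+7.
Cancel k**2-k+7 from numerator and denominator to get the reduced form.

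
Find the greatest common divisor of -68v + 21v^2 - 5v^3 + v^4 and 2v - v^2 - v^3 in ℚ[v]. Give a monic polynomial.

Apply the Euclidean algorithm:
  v^4 - 5v^3 + 21v^2 - 68v = (-v + 6)(-v^3 - v^2 + 2v) + (29v^2 - 80v)
  -v^3 - v^2 + 2v = (-(1/29)v - 109/841)(29v^2 - 80v) + (-(7038/841)v)
  29v^2 - 80v = (-(24389/7038)v + 33640/3519)(-(7038/841)v) + (0)
Last nonzero remainder: -(7038/841)v. Dividing through by -7038/841 gives the monic gcd v.

v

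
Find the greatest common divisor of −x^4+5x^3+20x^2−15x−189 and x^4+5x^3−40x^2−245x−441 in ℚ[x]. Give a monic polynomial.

By polynomial division,
  −x^4+5x^3+20x^2−15x−189 = (−1)(x^4+5x^3−40x^2−245x−441) + (10x^3−20x^2−260x−630)
  x^4+5x^3−40x^2−245x−441 = ((1/10)x+7/10)(10x^3−20x^2−260x−630) + (0)
Last nonzero remainder: 10x^3−20x^2−260x−630. Dividing through by 10 gives the monic gcd x^3−2x^2−26x−63.

x^3−2x^2−26x−63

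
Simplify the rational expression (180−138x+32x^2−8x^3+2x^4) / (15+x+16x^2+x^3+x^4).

By polynomial division,
  2x^4−8x^3+32x^2−138x+180 = (2)(x^4+x^3+16x^2+x+15) + (−10x^3−140x+150)
  x^4+x^3+16x^2+x+15 = (−(1/10)x−1/10)(−10x^3−140x+150) + (2x^2+2x+30)
  −10x^3−140x+150 = (−5x+5)(2x^2+2x+30) + (0)
Last nonzero remainder: 2x^2+2x+30. Dividing through by 2 gives the monic gcd x^2+x+15.
Cancel x^2+x+15 from numerator and denominator to get the reduced form.

(12−10x+2x^2)/(1+x^2)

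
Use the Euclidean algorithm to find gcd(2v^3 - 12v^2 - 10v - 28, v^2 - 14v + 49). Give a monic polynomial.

Repeated division with remainder:
  2v^3 - 12v^2 - 10v - 28 = (2v + 16)(v^2 - 14v + 49) + (116v - 812)
  v^2 - 14v + 49 = ((1/116)v - 7/116)(116v - 812) + (0)
Last nonzero remainder: 116v - 812. Dividing through by 116 gives the monic gcd v - 7.

v - 7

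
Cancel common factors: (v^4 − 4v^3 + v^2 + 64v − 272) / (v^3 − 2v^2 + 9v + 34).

(v^2 − 16)/(v + 2)

Repeated division with remainder:
  v^4 − 4v^3 + v^2 + 64v − 272 = (v − 2)(v^3 − 2v^2 + 9v + 34) + (−12v^2 + 48v − 204)
  v^3 − 2v^2 + 9v + 34 = (−(1/12)v − 1/6)(−12v^2 + 48v − 204) + (0)
Last nonzero remainder: −12v^2 + 48v − 204. Dividing through by −12 gives the monic gcd v^2 − 4v + 17.
Cancel v^2 − 4v + 17 from numerator and denominator to get the reduced form.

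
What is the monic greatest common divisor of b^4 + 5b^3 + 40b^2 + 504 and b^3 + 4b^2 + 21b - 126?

Repeated division with remainder:
  b^4 + 5b^3 + 40b^2 + 504 = (b + 1)(b^3 + 4b^2 + 21b - 126) + (15b^2 + 105b + 630)
  b^3 + 4b^2 + 21b - 126 = ((1/15)b - 1/5)(15b^2 + 105b + 630) + (0)
Last nonzero remainder: 15b^2 + 105b + 630. Dividing through by 15 gives the monic gcd b^2 + 7b + 42.

b^2 + 7b + 42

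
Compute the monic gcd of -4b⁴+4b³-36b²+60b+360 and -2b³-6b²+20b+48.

b²-b-6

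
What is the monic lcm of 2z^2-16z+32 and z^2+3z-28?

z^3-z^2-40z+112

Apply the Euclidean algorithm:
  2z^2-16z+32 = (2)(z^2+3z-28) + (-22z+88)
  z^2+3z-28 = (-(1/22)z-7/22)(-22z+88) + (0)
Last nonzero remainder: -22z+88. Dividing through by -22 gives the monic gcd z-4.
Then lcm(f, g) = f·g / gcd(f, g); expanding and making the result monic gives the answer.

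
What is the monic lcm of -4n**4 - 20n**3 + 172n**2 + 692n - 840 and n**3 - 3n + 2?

n**6 + 6n**5 - 40n**4 - 226n**3 + 123n**2 + 556n - 420

Euclidean algorithm in ℚ[n]:
  -4n**4 - 20n**3 + 172n**2 + 692n - 840 = (-4n - 20)(n**3 - 3n + 2) + (160n**2 + 640n - 800)
  n**3 - 3n + 2 = ((1/160)n - 1/40)(160n**2 + 640n - 800) + (18n - 18)
  160n**2 + 640n - 800 = ((80/9)n + 400/9)(18n - 18) + (0)
Last nonzero remainder: 18n - 18. Dividing through by 18 gives the monic gcd n - 1.
Then lcm(f, g) = f·g / gcd(f, g); expanding and making the result monic gives the answer.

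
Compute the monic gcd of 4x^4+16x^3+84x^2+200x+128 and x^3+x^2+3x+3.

x+1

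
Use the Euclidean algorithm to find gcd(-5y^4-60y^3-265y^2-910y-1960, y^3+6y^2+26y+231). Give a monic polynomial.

Apply the Euclidean algorithm:
  -5y^4-60y^3-265y^2-910y-1960 = (-5y-30)(y^3+6y^2+26y+231) + (45y^2+1025y+4970)
  y^3+6y^2+26y+231 = ((1/45)y-151/405)(45y^2+1025y+4970) + ((24115/81)y+168805/81)
  45y^2+1025y+4970 = ((729/4823)y+11502/4823)((24115/81)y+168805/81) + (0)
Last nonzero remainder: (24115/81)y+168805/81. Dividing through by 24115/81 gives the monic gcd y+7.

y+7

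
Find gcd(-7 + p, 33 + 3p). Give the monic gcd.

1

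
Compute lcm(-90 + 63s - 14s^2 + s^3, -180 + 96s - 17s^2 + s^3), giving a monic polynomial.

Euclidean algorithm in ℚ[s]:
  s^3 - 14s^2 + 63s - 90 = (s^3 - 17s^2 + 96s - 180) + (3s^2 - 33s + 90)
  s^3 - 17s^2 + 96s - 180 = ((1/3)s - 2)(3s^2 - 33s + 90) + (0)
Last nonzero remainder: 3s^2 - 33s + 90. Dividing through by 3 gives the monic gcd s^2 - 11s + 30.
Then lcm(f, g) = f·g / gcd(f, g); expanding and making the result monic gives the answer.

540 - 468s + 147s^2 - 20s^3 + s^4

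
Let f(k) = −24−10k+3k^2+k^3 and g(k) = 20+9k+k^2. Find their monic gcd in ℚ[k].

4+k

Apply the Euclidean algorithm:
  k^3+3k^2−10k−24 = (k−6)(k^2+9k+20) + (24k+96)
  k^2+9k+20 = ((1/24)k+5/24)(24k+96) + (0)
Last nonzero remainder: 24k+96. Dividing through by 24 gives the monic gcd k+4.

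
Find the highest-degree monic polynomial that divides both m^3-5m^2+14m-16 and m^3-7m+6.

m-2

By polynomial division,
  m^3-5m^2+14m-16 = (m^3-7m+6) + (-5m^2+21m-22)
  m^3-7m+6 = (-(1/5)m-21/25)(-5m^2+21m-22) + ((156/25)m-312/25)
  -5m^2+21m-22 = (-(125/156)m+275/156)((156/25)m-312/25) + (0)
Last nonzero remainder: (156/25)m-312/25. Dividing through by 156/25 gives the monic gcd m-2.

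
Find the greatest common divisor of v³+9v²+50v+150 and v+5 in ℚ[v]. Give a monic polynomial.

v+5

By polynomial division,
  v³+9v²+50v+150 = (v²+4v+30)(v+5) + (0)
The last nonzero remainder v+5 is already monic.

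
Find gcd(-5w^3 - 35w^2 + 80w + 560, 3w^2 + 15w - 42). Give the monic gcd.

w + 7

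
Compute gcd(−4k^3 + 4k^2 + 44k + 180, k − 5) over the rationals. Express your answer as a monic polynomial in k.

By polynomial division,
  −4k^3 + 4k^2 + 44k + 180 = (−4k^2 − 16k − 36)(k − 5) + (0)
The last nonzero remainder k − 5 is already monic.

k − 5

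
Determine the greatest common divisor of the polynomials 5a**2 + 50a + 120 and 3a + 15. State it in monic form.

1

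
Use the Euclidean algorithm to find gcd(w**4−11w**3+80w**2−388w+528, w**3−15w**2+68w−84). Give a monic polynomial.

w**2−8w+12

By polynomial division,
  w**4−11w**3+80w**2−388w+528 = (w+4)(w**3−15w**2+68w−84) + (72w**2−576w+864)
  w**3−15w**2+68w−84 = ((1/72)w−7/72)(72w**2−576w+864) + (0)
Last nonzero remainder: 72w**2−576w+864. Dividing through by 72 gives the monic gcd w**2−8w+12.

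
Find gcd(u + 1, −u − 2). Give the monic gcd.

Euclidean algorithm in ℚ[u]:
  u + 1 = (−1)(−u − 2) + (−1)
  −u − 2 = (u + 2)(−1) + (0)
The last nonzero remainder is the constant −1, so the polynomials are coprime and gcd = 1.

1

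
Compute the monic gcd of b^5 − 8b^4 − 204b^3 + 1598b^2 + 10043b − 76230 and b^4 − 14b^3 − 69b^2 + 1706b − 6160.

Euclidean algorithm in ℚ[b]:
  b^5 − 8b^4 − 204b^3 + 1598b^2 + 10043b − 76230 = (b + 6)(b^4 − 14b^3 − 69b^2 + 1706b − 6160) + (−51b^3 + 306b^2 + 5967b − 39270)
  b^4 − 14b^3 − 69b^2 + 1706b − 6160 = (−(1/51)b + 8/51)(−51b^3 + 306b^2 + 5967b − 39270) + (0)
Last nonzero remainder: −51b^3 + 306b^2 + 5967b − 39270. Dividing through by −51 gives the monic gcd b^3 − 6b^2 − 117b + 770.

b^3 − 6b^2 − 117b + 770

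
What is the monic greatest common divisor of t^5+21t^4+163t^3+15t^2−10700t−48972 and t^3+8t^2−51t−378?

t^2−t−42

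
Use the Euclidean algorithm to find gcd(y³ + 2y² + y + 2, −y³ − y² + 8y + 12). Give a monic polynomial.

y + 2

By polynomial division,
  y³ + 2y² + y + 2 = (−1)(−y³ − y² + 8y + 12) + (y² + 9y + 14)
  −y³ − y² + 8y + 12 = (−y + 8)(y² + 9y + 14) + (−50y − 100)
  y² + 9y + 14 = (−(1/50)y − 7/50)(−50y − 100) + (0)
Last nonzero remainder: −50y − 100. Dividing through by −50 gives the monic gcd y + 2.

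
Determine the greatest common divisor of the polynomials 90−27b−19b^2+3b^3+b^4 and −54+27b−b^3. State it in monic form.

−3+b

Euclidean algorithm in ℚ[b]:
  b^4+3b^3−19b^2−27b+90 = (−b−3)(−b^3+27b−54) + (8b^2−72)
  −b^3+27b−54 = (−(1/8)b)(8b^2−72) + (18b−54)
  8b^2−72 = ((4/9)b+4/3)(18b−54) + (0)
Last nonzero remainder: 18b−54. Dividing through by 18 gives the monic gcd b−3.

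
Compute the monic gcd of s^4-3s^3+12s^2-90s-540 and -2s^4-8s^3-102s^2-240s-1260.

s^2+30

Repeated division with remainder:
  s^4-3s^3+12s^2-90s-540 = (-1/2)(-2s^4-8s^3-102s^2-240s-1260) + (-7s^3-39s^2-210s-1170)
  -2s^4-8s^3-102s^2-240s-1260 = ((2/7)s-22/49)(-7s^3-39s^2-210s-1170) + (-(2916/49)s^2-87480/49)
  -7s^3-39s^2-210s-1170 = ((343/2916)s+637/972)(-(2916/49)s^2-87480/49) + (0)
Last nonzero remainder: -(2916/49)s^2-87480/49. Dividing through by -2916/49 gives the monic gcd s^2+30.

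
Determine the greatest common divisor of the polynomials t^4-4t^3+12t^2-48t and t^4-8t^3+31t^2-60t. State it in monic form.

t^2-4t

Repeated division with remainder:
  t^4-4t^3+12t^2-48t = (t^4-8t^3+31t^2-60t) + (4t^3-19t^2+12t)
  t^4-8t^3+31t^2-60t = ((1/4)t-13/16)(4t^3-19t^2+12t) + ((201/16)t^2-(201/4)t)
  4t^3-19t^2+12t = ((64/201)t-16/67)((201/16)t^2-(201/4)t) + (0)
Last nonzero remainder: (201/16)t^2-(201/4)t. Dividing through by 201/16 gives the monic gcd t^2-4t.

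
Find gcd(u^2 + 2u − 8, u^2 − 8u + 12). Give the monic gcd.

Repeated division with remainder:
  u^2 + 2u − 8 = (u^2 − 8u + 12) + (10u − 20)
  u^2 − 8u + 12 = ((1/10)u − 3/5)(10u − 20) + (0)
Last nonzero remainder: 10u − 20. Dividing through by 10 gives the monic gcd u − 2.

u − 2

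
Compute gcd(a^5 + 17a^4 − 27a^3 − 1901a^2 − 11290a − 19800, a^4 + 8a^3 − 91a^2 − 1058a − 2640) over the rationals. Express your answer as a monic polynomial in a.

Euclidean algorithm in ℚ[a]:
  a^5 + 17a^4 − 27a^3 − 1901a^2 − 11290a − 19800 = (a + 9)(a^4 + 8a^3 − 91a^2 − 1058a − 2640) + (−8a^3 − 24a^2 + 872a + 3960)
  a^4 + 8a^3 − 91a^2 − 1058a − 2640 = (−(1/8)a − 5/8)(−8a^3 − 24a^2 + 872a + 3960) + (3a^2 − 18a − 165)
  −8a^3 − 24a^2 + 872a + 3960 = (−(8/3)a − 24)(3a^2 − 18a − 165) + (0)
Last nonzero remainder: 3a^2 − 18a − 165. Dividing through by 3 gives the monic gcd a^2 − 6a − 55.

a^2 − 6a − 55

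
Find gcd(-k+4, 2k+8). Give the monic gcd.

1

Repeated division with remainder:
  -k+4 = (-1/2)(2k+8) + (8)
  2k+8 = ((1/4)k+1)(8) + (0)
The last nonzero remainder is the constant 8, so the polynomials are coprime and gcd = 1.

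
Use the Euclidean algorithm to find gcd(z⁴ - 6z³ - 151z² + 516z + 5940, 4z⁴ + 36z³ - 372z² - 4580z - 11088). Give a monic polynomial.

z² - 2z - 99

Repeated division with remainder:
  z⁴ - 6z³ - 151z² + 516z + 5940 = (1/4)(4z⁴ + 36z³ - 372z² - 4580z - 11088) + (-15z³ - 58z² + 1661z + 8712)
  4z⁴ + 36z³ - 372z² - 4580z - 11088 = (-(4/15)z - 308/225)(-15z³ - 58z² + 1661z + 8712) + (-(1904/225)z² + (3808/225)z + 20944/25)
  -15z³ - 58z² + 1661z + 8712 = ((3375/1904)z + 2475/238)(-(1904/225)z² + (3808/225)z + 20944/25) + (0)
Last nonzero remainder: -(1904/225)z² + (3808/225)z + 20944/25. Dividing through by -1904/225 gives the monic gcd z² - 2z - 99.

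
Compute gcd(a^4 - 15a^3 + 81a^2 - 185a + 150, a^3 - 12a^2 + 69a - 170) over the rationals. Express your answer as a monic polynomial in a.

a - 5

Apply the Euclidean algorithm:
  a^4 - 15a^3 + 81a^2 - 185a + 150 = (a - 3)(a^3 - 12a^2 + 69a - 170) + (-24a^2 + 192a - 360)
  a^3 - 12a^2 + 69a - 170 = (-(1/24)a + 1/6)(-24a^2 + 192a - 360) + (22a - 110)
  -24a^2 + 192a - 360 = (-(12/11)a + 36/11)(22a - 110) + (0)
Last nonzero remainder: 22a - 110. Dividing through by 22 gives the monic gcd a - 5.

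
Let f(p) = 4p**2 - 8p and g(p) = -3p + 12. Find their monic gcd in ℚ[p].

1

By polynomial division,
  4p**2 - 8p = (-(4/3)p - 8/3)(-3p + 12) + (32)
  -3p + 12 = (-(3/32)p + 3/8)(32) + (0)
The last nonzero remainder is the constant 32, so the polynomials are coprime and gcd = 1.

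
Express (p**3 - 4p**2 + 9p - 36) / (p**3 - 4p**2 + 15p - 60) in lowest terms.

(p**2 + 9)/(p**2 + 15)

Repeated division with remainder:
  p**3 - 4p**2 + 9p - 36 = (p**3 - 4p**2 + 15p - 60) + (-6p + 24)
  p**3 - 4p**2 + 15p - 60 = (-(1/6)p**2 - 5/2)(-6p + 24) + (0)
Last nonzero remainder: -6p + 24. Dividing through by -6 gives the monic gcd p - 4.
Cancel p - 4 from numerator and denominator to get the reduced form.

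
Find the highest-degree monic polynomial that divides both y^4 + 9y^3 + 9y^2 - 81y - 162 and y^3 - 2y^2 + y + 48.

By polynomial division,
  y^4 + 9y^3 + 9y^2 - 81y - 162 = (y + 11)(y^3 - 2y^2 + y + 48) + (30y^2 - 140y - 690)
  y^3 - 2y^2 + y + 48 = ((1/30)y + 4/45)(30y^2 - 140y - 690) + ((328/9)y + 328/3)
  30y^2 - 140y - 690 = ((135/164)y - 1035/164)((328/9)y + 328/3) + (0)
Last nonzero remainder: (328/9)y + 328/3. Dividing through by 328/9 gives the monic gcd y + 3.

y + 3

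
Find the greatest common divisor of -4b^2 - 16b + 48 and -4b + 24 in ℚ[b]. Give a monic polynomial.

1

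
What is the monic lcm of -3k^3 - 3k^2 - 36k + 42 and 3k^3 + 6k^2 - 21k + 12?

k^5 + 4k^4 + 11k^3 + 18k^2 - 90k + 56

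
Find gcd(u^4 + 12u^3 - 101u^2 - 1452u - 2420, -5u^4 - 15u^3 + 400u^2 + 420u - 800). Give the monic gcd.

Repeated division with remainder:
  u^4 + 12u^3 - 101u^2 - 1452u - 2420 = (-1/5)(-5u^4 - 15u^3 + 400u^2 + 420u - 800) + (9u^3 - 21u^2 - 1368u - 2580)
  -5u^4 - 15u^3 + 400u^2 + 420u - 800 = (-(5/9)u - 80/27)(9u^3 - 21u^2 - 1368u - 2580) + (-(3800/9)u^2 - (15200/3)u - 76000/9)
  9u^3 - 21u^2 - 1368u - 2580 = (-(81/3800)u + 1161/3800)(-(3800/9)u^2 - (15200/3)u - 76000/9) + (0)
Last nonzero remainder: -(3800/9)u^2 - (15200/3)u - 76000/9. Dividing through by -3800/9 gives the monic gcd u^2 + 12u + 20.

u^2 + 12u + 20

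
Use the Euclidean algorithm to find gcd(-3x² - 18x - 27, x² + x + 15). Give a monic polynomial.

1

Apply the Euclidean algorithm:
  -3x² - 18x - 27 = (-3)(x² + x + 15) + (-15x + 18)
  x² + x + 15 = (-(1/15)x - 11/75)(-15x + 18) + (441/25)
  -15x + 18 = (-(125/147)x + 50/49)(441/25) + (0)
The last nonzero remainder is the constant 441/25, so the polynomials are coprime and gcd = 1.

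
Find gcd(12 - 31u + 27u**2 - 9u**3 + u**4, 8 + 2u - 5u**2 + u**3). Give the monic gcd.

-4 + u

Apply the Euclidean algorithm:
  u**4 - 9u**3 + 27u**2 - 31u + 12 = (u - 4)(u**3 - 5u**2 + 2u + 8) + (5u**2 - 31u + 44)
  u**3 - 5u**2 + 2u + 8 = ((1/5)u + 6/25)(5u**2 - 31u + 44) + ((16/25)u - 64/25)
  5u**2 - 31u + 44 = ((125/16)u - 275/16)((16/25)u - 64/25) + (0)
Last nonzero remainder: (16/25)u - 64/25. Dividing through by 16/25 gives the monic gcd u - 4.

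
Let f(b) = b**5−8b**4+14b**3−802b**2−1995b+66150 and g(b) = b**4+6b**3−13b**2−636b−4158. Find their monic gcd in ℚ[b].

Repeated division with remainder:
  b**5−8b**4+14b**3−802b**2−1995b+66150 = (b−14)(b**4+6b**3−13b**2−636b−4158) + (111b**3−348b**2−6741b+7938)
  b**4+6b**3−13b**2−636b−4158 = ((1/111)b+338/4107)(111b**3−348b**2−6741b+7938) + ((104550/1369)b**2−(209100/1369)b−6586650/1369)
  111b**3−348b**2−6741b+7938 = ((50653/34850)b−28749/17425)((104550/1369)b**2−(209100/1369)b−6586650/1369) + (0)
Last nonzero remainder: (104550/1369)b**2−(209100/1369)b−6586650/1369. Dividing through by 104550/1369 gives the monic gcd b**2−2b−63.

b**2−2b−63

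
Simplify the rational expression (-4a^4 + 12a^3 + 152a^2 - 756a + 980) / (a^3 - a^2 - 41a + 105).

(-4a^2 + 20a - 28)/(a - 3)

By polynomial division,
  -4a^4 + 12a^3 + 152a^2 - 756a + 980 = (-4a + 8)(a^3 - a^2 - 41a + 105) + (-4a^2 - 8a + 140)
  a^3 - a^2 - 41a + 105 = (-(1/4)a + 3/4)(-4a^2 - 8a + 140) + (0)
Last nonzero remainder: -4a^2 - 8a + 140. Dividing through by -4 gives the monic gcd a^2 + 2a - 35.
Cancel a^2 + 2a - 35 from numerator and denominator to get the reduced form.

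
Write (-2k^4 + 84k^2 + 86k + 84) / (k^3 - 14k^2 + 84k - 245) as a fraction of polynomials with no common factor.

Repeated division with remainder:
  -2k^4 + 84k^2 + 86k + 84 = (-2k - 28)(k^3 - 14k^2 + 84k - 245) + (-140k^2 + 1948k - 6776)
  k^3 - 14k^2 + 84k - 245 = (-(1/140)k + 3/4900)(-140k^2 + 1948k - 6776) + ((42149/1225)k - 42149/175)
  -140k^2 + 1948k - 6776 = (-(171500/42149)k + 1185800/42149)((42149/1225)k - 42149/175) + (0)
Last nonzero remainder: (42149/1225)k - 42149/175. Dividing through by 42149/1225 gives the monic gcd k - 7.
Cancel k - 7 from numerator and denominator to get the reduced form.

(-2k^3 - 14k^2 - 14k - 12)/(k^2 - 7k + 35)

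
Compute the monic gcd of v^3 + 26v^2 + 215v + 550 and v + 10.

v + 10

Repeated division with remainder:
  v^3 + 26v^2 + 215v + 550 = (v^2 + 16v + 55)(v + 10) + (0)
The last nonzero remainder v + 10 is already monic.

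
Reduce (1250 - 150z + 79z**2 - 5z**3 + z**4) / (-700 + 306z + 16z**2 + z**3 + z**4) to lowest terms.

(25 - z + z**2)/(-14 + 5z + z**2)

Apply the Euclidean algorithm:
  z**4 - 5z**3 + 79z**2 - 150z + 1250 = (z**4 + z**3 + 16z**2 + 306z - 700) + (-6z**3 + 63z**2 - 456z + 1950)
  z**4 + z**3 + 16z**2 + 306z - 700 = (-(1/6)z - 23/12)(-6z**3 + 63z**2 - 456z + 1950) + ((243/4)z**2 - 243z + 6075/2)
  -6z**3 + 63z**2 - 456z + 1950 = (-(8/81)z + 52/81)((243/4)z**2 - 243z + 6075/2) + (0)
Last nonzero remainder: (243/4)z**2 - 243z + 6075/2. Dividing through by 243/4 gives the monic gcd z**2 - 4z + 50.
Cancel z**2 - 4z + 50 from numerator and denominator to get the reduced form.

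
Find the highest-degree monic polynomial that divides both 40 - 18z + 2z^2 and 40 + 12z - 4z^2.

-5 + z

By polynomial division,
  2z^2 - 18z + 40 = (-1/2)(-4z^2 + 12z + 40) + (-12z + 60)
  -4z^2 + 12z + 40 = ((1/3)z + 2/3)(-12z + 60) + (0)
Last nonzero remainder: -12z + 60. Dividing through by -12 gives the monic gcd z - 5.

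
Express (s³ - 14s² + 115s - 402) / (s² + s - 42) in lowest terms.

Apply the Euclidean algorithm:
  s³ - 14s² + 115s - 402 = (s - 15)(s² + s - 42) + (172s - 1032)
  s² + s - 42 = ((1/172)s + 7/172)(172s - 1032) + (0)
Last nonzero remainder: 172s - 1032. Dividing through by 172 gives the monic gcd s - 6.
Cancel s - 6 from numerator and denominator to get the reduced form.

(s² - 8s + 67)/(s + 7)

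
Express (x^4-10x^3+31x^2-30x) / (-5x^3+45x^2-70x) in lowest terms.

Euclidean algorithm in ℚ[x]:
  x^4-10x^3+31x^2-30x = (-(1/5)x+1/5)(-5x^3+45x^2-70x) + (8x^2-16x)
  -5x^3+45x^2-70x = (-(5/8)x+35/8)(8x^2-16x) + (0)
Last nonzero remainder: 8x^2-16x. Dividing through by 8 gives the monic gcd x^2-2x.
Cancel x^2-2x from numerator and denominator to get the reduced form.

(-x^2+8x-15)/(5x-35)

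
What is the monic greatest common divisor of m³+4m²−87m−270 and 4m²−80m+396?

m−9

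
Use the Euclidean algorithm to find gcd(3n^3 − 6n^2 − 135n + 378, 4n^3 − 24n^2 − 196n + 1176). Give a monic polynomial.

n^2 + n − 42

By polynomial division,
  3n^3 − 6n^2 − 135n + 378 = (3/4)(4n^3 − 24n^2 − 196n + 1176) + (12n^2 + 12n − 504)
  4n^3 − 24n^2 − 196n + 1176 = ((1/3)n − 7/3)(12n^2 + 12n − 504) + (0)
Last nonzero remainder: 12n^2 + 12n − 504. Dividing through by 12 gives the monic gcd n^2 + n − 42.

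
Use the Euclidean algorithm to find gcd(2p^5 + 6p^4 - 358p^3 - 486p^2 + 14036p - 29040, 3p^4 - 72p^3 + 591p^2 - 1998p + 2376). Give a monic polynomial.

p^3 - 18p^2 + 89p - 132

By polynomial division,
  2p^5 + 6p^4 - 358p^3 - 486p^2 + 14036p - 29040 = ((2/3)p + 18)(3p^4 - 72p^3 + 591p^2 - 1998p + 2376) + (544p^3 - 9792p^2 + 48416p - 71808)
  3p^4 - 72p^3 + 591p^2 - 1998p + 2376 = ((3/544)p - 9/272)(544p^3 - 9792p^2 + 48416p - 71808) + (0)
Last nonzero remainder: 544p^3 - 9792p^2 + 48416p - 71808. Dividing through by 544 gives the monic gcd p^3 - 18p^2 + 89p - 132.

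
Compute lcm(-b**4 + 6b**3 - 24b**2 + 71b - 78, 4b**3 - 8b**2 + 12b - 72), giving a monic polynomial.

b**6 - 5b**5 + 24b**4 - 83b**3 + 151b**2 - 348b + 468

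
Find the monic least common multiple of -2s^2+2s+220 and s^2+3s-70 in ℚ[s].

s^3-8s^2-103s+770

By polynomial division,
  -2s^2+2s+220 = (-2)(s^2+3s-70) + (8s+80)
  s^2+3s-70 = ((1/8)s-7/8)(8s+80) + (0)
Last nonzero remainder: 8s+80. Dividing through by 8 gives the monic gcd s+10.
Then lcm(f, g) = f·g / gcd(f, g); expanding and making the result monic gives the answer.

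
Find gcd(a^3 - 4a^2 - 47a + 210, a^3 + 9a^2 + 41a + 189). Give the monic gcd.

a + 7

By polynomial division,
  a^3 - 4a^2 - 47a + 210 = (a^3 + 9a^2 + 41a + 189) + (-13a^2 - 88a + 21)
  a^3 + 9a^2 + 41a + 189 = (-(1/13)a - 29/169)(-13a^2 - 88a + 21) + ((4650/169)a + 32550/169)
  -13a^2 - 88a + 21 = (-(2197/4650)a + 169/1550)((4650/169)a + 32550/169) + (0)
Last nonzero remainder: (4650/169)a + 32550/169. Dividing through by 4650/169 gives the monic gcd a + 7.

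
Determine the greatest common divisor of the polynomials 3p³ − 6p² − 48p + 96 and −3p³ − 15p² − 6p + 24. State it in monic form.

p + 4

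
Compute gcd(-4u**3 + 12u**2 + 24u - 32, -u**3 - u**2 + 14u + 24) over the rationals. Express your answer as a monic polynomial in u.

u**2 - 2u - 8

Apply the Euclidean algorithm:
  -4u**3 + 12u**2 + 24u - 32 = (4)(-u**3 - u**2 + 14u + 24) + (16u**2 - 32u - 128)
  -u**3 - u**2 + 14u + 24 = (-(1/16)u - 3/16)(16u**2 - 32u - 128) + (0)
Last nonzero remainder: 16u**2 - 32u - 128. Dividing through by 16 gives the monic gcd u**2 - 2u - 8.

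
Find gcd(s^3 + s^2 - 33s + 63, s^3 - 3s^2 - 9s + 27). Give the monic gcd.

s^2 - 6s + 9

Euclidean algorithm in ℚ[s]:
  s^3 + s^2 - 33s + 63 = (s^3 - 3s^2 - 9s + 27) + (4s^2 - 24s + 36)
  s^3 - 3s^2 - 9s + 27 = ((1/4)s + 3/4)(4s^2 - 24s + 36) + (0)
Last nonzero remainder: 4s^2 - 24s + 36. Dividing through by 4 gives the monic gcd s^2 - 6s + 9.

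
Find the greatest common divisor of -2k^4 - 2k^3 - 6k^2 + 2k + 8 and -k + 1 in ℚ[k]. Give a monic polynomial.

Apply the Euclidean algorithm:
  -2k^4 - 2k^3 - 6k^2 + 2k + 8 = (2k^3 + 4k^2 + 10k + 8)(-k + 1) + (0)
Last nonzero remainder: -k + 1. Dividing through by -1 gives the monic gcd k - 1.

k - 1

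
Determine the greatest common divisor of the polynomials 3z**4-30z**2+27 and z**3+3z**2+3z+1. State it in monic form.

z+1

Apply the Euclidean algorithm:
  3z**4-30z**2+27 = (3z-9)(z**3+3z**2+3z+1) + (-12z**2+24z+36)
  z**3+3z**2+3z+1 = (-(1/12)z-5/12)(-12z**2+24z+36) + (16z+16)
  -12z**2+24z+36 = (-(3/4)z+9/4)(16z+16) + (0)
Last nonzero remainder: 16z+16. Dividing through by 16 gives the monic gcd z+1.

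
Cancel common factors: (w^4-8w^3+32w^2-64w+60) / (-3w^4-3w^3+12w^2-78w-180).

Repeated division with remainder:
  w^4-8w^3+32w^2-64w+60 = (-1/3)(-3w^4-3w^3+12w^2-78w-180) + (-9w^3+36w^2-90w)
  -3w^4-3w^3+12w^2-78w-180 = ((1/3)w+5/3)(-9w^3+36w^2-90w) + (-18w^2+72w-180)
  -9w^3+36w^2-90w = ((1/2)w)(-18w^2+72w-180) + (0)
Last nonzero remainder: -18w^2+72w-180. Dividing through by -18 gives the monic gcd w^2-4w+10.
Cancel w^2-4w+10 from numerator and denominator to get the reduced form.

(-w^2+4w-6)/(3w^2+15w+18)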